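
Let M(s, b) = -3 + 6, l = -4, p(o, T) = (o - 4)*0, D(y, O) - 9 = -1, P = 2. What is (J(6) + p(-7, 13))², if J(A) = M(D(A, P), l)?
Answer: 9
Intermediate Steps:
D(y, O) = 8 (D(y, O) = 9 - 1 = 8)
p(o, T) = 0 (p(o, T) = (-4 + o)*0 = 0)
M(s, b) = 3
J(A) = 3
(J(6) + p(-7, 13))² = (3 + 0)² = 3² = 9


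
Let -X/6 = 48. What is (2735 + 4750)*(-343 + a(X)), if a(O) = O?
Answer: -4723035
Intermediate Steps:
X = -288 (X = -6*48 = -288)
(2735 + 4750)*(-343 + a(X)) = (2735 + 4750)*(-343 - 288) = 7485*(-631) = -4723035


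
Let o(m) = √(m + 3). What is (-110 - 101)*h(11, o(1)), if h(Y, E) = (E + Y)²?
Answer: -35659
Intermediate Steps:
o(m) = √(3 + m)
(-110 - 101)*h(11, o(1)) = (-110 - 101)*(√(3 + 1) + 11)² = -211*(√4 + 11)² = -211*(2 + 11)² = -211*13² = -211*169 = -35659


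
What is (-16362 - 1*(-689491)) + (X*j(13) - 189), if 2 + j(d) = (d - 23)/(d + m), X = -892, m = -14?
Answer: 665804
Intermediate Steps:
j(d) = -2 + (-23 + d)/(-14 + d) (j(d) = -2 + (d - 23)/(d - 14) = -2 + (-23 + d)/(-14 + d))
(-16362 - 1*(-689491)) + (X*j(13) - 189) = (-16362 - 1*(-689491)) + (-892*(5 - 1*13)/(-14 + 13) - 189) = (-16362 + 689491) + (-892*(5 - 13)/(-1) - 189) = 673129 + (-(-892)*(-8) - 189) = 673129 + (-892*8 - 189) = 673129 + (-7136 - 189) = 673129 - 7325 = 665804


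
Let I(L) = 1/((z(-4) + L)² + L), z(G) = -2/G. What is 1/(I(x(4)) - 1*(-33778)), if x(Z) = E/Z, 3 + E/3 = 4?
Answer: 37/1249802 ≈ 2.9605e-5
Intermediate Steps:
E = 3 (E = -9 + 3*4 = -9 + 12 = 3)
x(Z) = 3/Z
I(L) = 1/(L + (½ + L)²) (I(L) = 1/((-2/(-4) + L)² + L) = 1/((-2*(-¼) + L)² + L) = 1/((½ + L)² + L) = 1/(L + (½ + L)²))
1/(I(x(4)) - 1*(-33778)) = 1/(4/((1 + 2*(3/4))² + 4*(3/4)) - 1*(-33778)) = 1/(4/((1 + 2*(3*(¼)))² + 4*(3*(¼))) + 33778) = 1/(4/((1 + 2*(¾))² + 4*(¾)) + 33778) = 1/(4/((1 + 3/2)² + 3) + 33778) = 1/(4/((5/2)² + 3) + 33778) = 1/(4/(25/4 + 3) + 33778) = 1/(4/(37/4) + 33778) = 1/(4*(4/37) + 33778) = 1/(16/37 + 33778) = 1/(1249802/37) = 37/1249802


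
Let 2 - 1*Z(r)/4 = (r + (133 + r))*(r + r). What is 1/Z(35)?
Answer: -1/56832 ≈ -1.7596e-5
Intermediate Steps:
Z(r) = 8 - 8*r*(133 + 2*r) (Z(r) = 8 - 4*(r + (133 + r))*(r + r) = 8 - 4*(133 + 2*r)*2*r = 8 - 8*r*(133 + 2*r))
1/Z(35) = 1/(8 - 1064*35 - 16*35**2) = 1/(8 - 37240 - 16*1225) = 1/(8 - 37240 - 19600) = 1/(-56832) = -1/56832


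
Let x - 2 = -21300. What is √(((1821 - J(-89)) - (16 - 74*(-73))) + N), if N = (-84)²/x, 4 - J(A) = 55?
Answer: 3*I*√44684247602/10649 ≈ 59.551*I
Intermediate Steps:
J(A) = -51 (J(A) = 4 - 1*55 = 4 - 55 = -51)
x = -21298 (x = 2 - 21300 = -21298)
N = -3528/10649 (N = (-84)²/(-21298) = 7056*(-1/21298) = -3528/10649 ≈ -0.33130)
√(((1821 - J(-89)) - (16 - 74*(-73))) + N) = √(((1821 - 1*(-51)) - (16 - 74*(-73))) - 3528/10649) = √(((1821 + 51) - (16 + 5402)) - 3528/10649) = √((1872 - 1*5418) - 3528/10649) = √((1872 - 5418) - 3528/10649) = √(-3546 - 3528/10649) = √(-37764882/10649) = 3*I*√44684247602/10649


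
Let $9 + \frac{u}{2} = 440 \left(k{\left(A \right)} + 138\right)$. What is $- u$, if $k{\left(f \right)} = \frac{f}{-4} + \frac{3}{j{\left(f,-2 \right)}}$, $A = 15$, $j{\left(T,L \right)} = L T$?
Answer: $-118034$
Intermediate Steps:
$k{\left(f \right)} = - \frac{3}{2 f} - \frac{f}{4}$ ($k{\left(f \right)} = \frac{f}{-4} + \frac{3}{\left(-2\right) f} = f \left(- \frac{1}{4}\right) + 3 \left(- \frac{1}{2 f}\right) = - \frac{f}{4} - \frac{3}{2 f} = - \frac{3}{2 f} - \frac{f}{4}$)
$u = 118034$ ($u = -18 + 2 \cdot 440 \left(\frac{-6 - 15^{2}}{4 \cdot 15} + 138\right) = -18 + 2 \cdot 440 \left(\frac{1}{4} \cdot \frac{1}{15} \left(-6 - 225\right) + 138\right) = -18 + 2 \cdot 440 \left(\frac{1}{4} \cdot \frac{1}{15} \left(-231\right) + 138\right) = -18 + 2 \cdot 440 \left(- \frac{77}{20} + 138\right) = -18 + 2 \cdot 440 \cdot \frac{2683}{20} = -18 + 2 \cdot 59026 = -18 + 118052 = 118034$)
$- u = \left(-1\right) 118034 = -118034$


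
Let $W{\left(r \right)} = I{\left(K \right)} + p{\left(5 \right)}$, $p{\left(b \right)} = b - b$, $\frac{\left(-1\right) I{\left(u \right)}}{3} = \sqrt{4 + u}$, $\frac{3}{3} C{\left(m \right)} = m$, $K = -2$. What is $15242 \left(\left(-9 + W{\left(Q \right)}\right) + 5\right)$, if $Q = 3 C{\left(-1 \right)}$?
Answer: $-60968 - 45726 \sqrt{2} \approx -1.2563 \cdot 10^{5}$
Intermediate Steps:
$C{\left(m \right)} = m$
$Q = -3$ ($Q = 3 \left(-1\right) = -3$)
$I{\left(u \right)} = - 3 \sqrt{4 + u}$
$p{\left(b \right)} = 0$
$W{\left(r \right)} = - 3 \sqrt{2}$ ($W{\left(r \right)} = - 3 \sqrt{4 - 2} + 0 = - 3 \sqrt{2} + 0 = - 3 \sqrt{2}$)
$15242 \left(\left(-9 + W{\left(Q \right)}\right) + 5\right) = 15242 \left(\left(-9 - 3 \sqrt{2}\right) + 5\right) = 15242 \left(-4 - 3 \sqrt{2}\right) = -60968 - 45726 \sqrt{2}$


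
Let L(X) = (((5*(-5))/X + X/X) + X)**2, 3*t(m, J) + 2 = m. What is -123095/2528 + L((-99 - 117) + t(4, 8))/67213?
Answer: -7659646454405347/159543055031904 ≈ -48.010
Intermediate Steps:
t(m, J) = -2/3 + m/3
L(X) = (1 + X - 25/X)**2 (L(X) = ((-25/X + 1) + X)**2 = ((1 - 25/X) + X)**2 = (1 + X - 25/X)**2)
-123095/2528 + L((-99 - 117) + t(4, 8))/67213 = -123095/2528 + ((-25 + ((-99 - 117) + (-2/3 + (1/3)*4)) + ((-99 - 117) + (-2/3 + (1/3)*4))**2)**2/((-99 - 117) + (-2/3 + (1/3)*4))**2)/67213 = -123095*1/2528 + ((-25 + (-216 + (-2/3 + 4/3)) + (-216 + (-2/3 + 4/3))**2)**2/(-216 + (-2/3 + 4/3))**2)*(1/67213) = -123095/2528 + ((-25 + (-216 + 2/3) + (-216 + 2/3)**2)**2/(-216 + 2/3)**2)*(1/67213) = -123095/2528 + ((-25 - 646/3 + (-646/3)**2)**2/(-646/3)**2)*(1/67213) = -123095/2528 + (9*(-25 - 646/3 + 417316/9)**2/417316)*(1/67213) = -123095/2528 + (9*(415153/9)**2/417316)*(1/67213) = -123095/2528 + ((9/417316)*(172352013409/81))*(1/67213) = -123095/2528 + (172352013409/3755844)*(1/67213) = -123095/2528 + 172352013409/252441542772 = -7659646454405347/159543055031904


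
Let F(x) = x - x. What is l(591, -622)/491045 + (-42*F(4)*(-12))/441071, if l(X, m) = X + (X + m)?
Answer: 112/98209 ≈ 0.0011404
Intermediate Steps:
F(x) = 0
l(X, m) = m + 2*X
l(591, -622)/491045 + (-42*F(4)*(-12))/441071 = (-622 + 2*591)/491045 + (-42*0*(-12))/441071 = (-622 + 1182)*(1/491045) + (0*(-12))*(1/441071) = 560*(1/491045) + 0*(1/441071) = 112/98209 + 0 = 112/98209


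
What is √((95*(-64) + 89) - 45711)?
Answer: I*√51702 ≈ 227.38*I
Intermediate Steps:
√((95*(-64) + 89) - 45711) = √((-6080 + 89) - 45711) = √(-5991 - 45711) = √(-51702) = I*√51702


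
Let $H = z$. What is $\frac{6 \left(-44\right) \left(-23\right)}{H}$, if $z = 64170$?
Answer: $\frac{44}{465} \approx 0.094624$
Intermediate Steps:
$H = 64170$
$\frac{6 \left(-44\right) \left(-23\right)}{H} = \frac{6 \left(-44\right) \left(-23\right)}{64170} = \left(-264\right) \left(-23\right) \frac{1}{64170} = 6072 \cdot \frac{1}{64170} = \frac{44}{465}$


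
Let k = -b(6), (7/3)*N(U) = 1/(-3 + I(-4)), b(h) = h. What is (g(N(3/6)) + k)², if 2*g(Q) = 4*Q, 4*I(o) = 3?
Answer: 17956/441 ≈ 40.717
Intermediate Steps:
I(o) = ¾ (I(o) = (¼)*3 = ¾)
N(U) = -4/21 (N(U) = 3/(7*(-3 + ¾)) = 3/(7*(-9/4)) = (3/7)*(-4/9) = -4/21)
k = -6 (k = -1*6 = -6)
g(Q) = 2*Q (g(Q) = (4*Q)/2 = 2*Q)
(g(N(3/6)) + k)² = (2*(-4/21) - 6)² = (-8/21 - 6)² = (-134/21)² = 17956/441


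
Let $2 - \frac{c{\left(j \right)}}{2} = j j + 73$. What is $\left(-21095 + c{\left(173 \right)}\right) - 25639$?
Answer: $-106734$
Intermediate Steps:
$c{\left(j \right)} = -142 - 2 j^{2}$ ($c{\left(j \right)} = 4 - 2 \left(j j + 73\right) = 4 - 2 \left(j^{2} + 73\right) = 4 - 2 \left(73 + j^{2}\right) = 4 - \left(146 + 2 j^{2}\right) = -142 - 2 j^{2}$)
$\left(-21095 + c{\left(173 \right)}\right) - 25639 = \left(-21095 - \left(142 + 2 \cdot 173^{2}\right)\right) - 25639 = \left(-21095 - 60000\right) - 25639 = -81095 - 25639 = -106734$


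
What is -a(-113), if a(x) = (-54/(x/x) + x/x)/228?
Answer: 53/228 ≈ 0.23246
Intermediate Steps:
a(x) = -53/228 (a(x) = (-54/1 + 1)*(1/228) = (-54*1 + 1)*(1/228) = (-54 + 1)*(1/228) = -53*1/228 = -53/228)
-a(-113) = -1*(-53/228) = 53/228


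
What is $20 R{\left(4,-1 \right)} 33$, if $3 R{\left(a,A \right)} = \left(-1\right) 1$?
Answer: $-220$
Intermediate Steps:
$R{\left(a,A \right)} = - \frac{1}{3}$ ($R{\left(a,A \right)} = \frac{\left(-1\right) 1}{3} = \frac{1}{3} \left(-1\right) = - \frac{1}{3}$)
$20 R{\left(4,-1 \right)} 33 = 20 \left(- \frac{1}{3}\right) 33 = \left(- \frac{20}{3}\right) 33 = -220$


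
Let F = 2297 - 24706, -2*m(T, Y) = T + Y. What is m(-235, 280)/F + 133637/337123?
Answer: 6004513601/15109178614 ≈ 0.39741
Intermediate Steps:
m(T, Y) = -T/2 - Y/2 (m(T, Y) = -(T + Y)/2 = -T/2 - Y/2)
F = -22409
m(-235, 280)/F + 133637/337123 = (-1/2*(-235) - 1/2*280)/(-22409) + 133637/337123 = (235/2 - 140)*(-1/22409) + 133637*(1/337123) = -45/2*(-1/22409) + 133637/337123 = 45/44818 + 133637/337123 = 6004513601/15109178614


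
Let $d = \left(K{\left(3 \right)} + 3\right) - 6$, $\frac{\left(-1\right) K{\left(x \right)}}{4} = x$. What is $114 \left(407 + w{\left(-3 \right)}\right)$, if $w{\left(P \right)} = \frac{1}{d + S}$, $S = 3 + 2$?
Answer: $\frac{231933}{5} \approx 46387.0$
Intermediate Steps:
$K{\left(x \right)} = - 4 x$
$S = 5$
$d = -15$ ($d = \left(\left(-4\right) 3 + 3\right) - 6 = \left(-12 + 3\right) - 6 = -9 - 6 = -15$)
$w{\left(P \right)} = - \frac{1}{10}$ ($w{\left(P \right)} = \frac{1}{-15 + 5} = \frac{1}{-10} = - \frac{1}{10}$)
$114 \left(407 + w{\left(-3 \right)}\right) = 114 \left(407 - \frac{1}{10}\right) = 114 \cdot \frac{4069}{10} = \frac{231933}{5}$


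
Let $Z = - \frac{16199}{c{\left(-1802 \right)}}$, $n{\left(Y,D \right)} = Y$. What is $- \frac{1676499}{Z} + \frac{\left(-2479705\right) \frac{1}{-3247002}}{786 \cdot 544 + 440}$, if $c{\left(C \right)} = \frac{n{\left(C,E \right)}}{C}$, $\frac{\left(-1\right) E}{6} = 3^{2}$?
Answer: $\frac{2329989605830429247}{22513285706793552} \approx 103.49$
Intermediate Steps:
$E = -54$ ($E = - 6 \cdot 3^{2} = \left(-6\right) 9 = -54$)
$c{\left(C \right)} = 1$ ($c{\left(C \right)} = \frac{C}{C} = 1$)
$Z = -16199$ ($Z = - \frac{16199}{1} = \left(-16199\right) 1 = -16199$)
$- \frac{1676499}{Z} + \frac{\left(-2479705\right) \frac{1}{-3247002}}{786 \cdot 544 + 440} = - \frac{1676499}{-16199} + \frac{\left(-2479705\right) \frac{1}{-3247002}}{786 \cdot 544 + 440} = \left(-1676499\right) \left(- \frac{1}{16199}\right) + \frac{\left(-2479705\right) \left(- \frac{1}{3247002}\right)}{427584 + 440} = \frac{1676499}{16199} + \frac{2479705}{3247002 \cdot 428024} = \frac{1676499}{16199} + \frac{2479705}{3247002} \cdot \frac{1}{428024} = \frac{1676499}{16199} + \frac{2479705}{1389794784048} = \frac{2329989605830429247}{22513285706793552}$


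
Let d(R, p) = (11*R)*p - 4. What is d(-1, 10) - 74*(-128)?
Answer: 9358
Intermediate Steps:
d(R, p) = -4 + 11*R*p (d(R, p) = 11*R*p - 4 = -4 + 11*R*p)
d(-1, 10) - 74*(-128) = (-4 + 11*(-1)*10) - 74*(-128) = (-4 - 110) + 9472 = -114 + 9472 = 9358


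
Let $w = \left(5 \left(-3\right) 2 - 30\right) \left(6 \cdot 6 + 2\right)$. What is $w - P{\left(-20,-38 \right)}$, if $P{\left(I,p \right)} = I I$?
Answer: $-2680$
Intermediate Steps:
$P{\left(I,p \right)} = I^{2}$
$w = -2280$ ($w = \left(\left(-15\right) 2 - 30\right) \left(36 + 2\right) = \left(-30 - 30\right) 38 = \left(-60\right) 38 = -2280$)
$w - P{\left(-20,-38 \right)} = -2280 - \left(-20\right)^{2} = -2280 - 400 = -2680$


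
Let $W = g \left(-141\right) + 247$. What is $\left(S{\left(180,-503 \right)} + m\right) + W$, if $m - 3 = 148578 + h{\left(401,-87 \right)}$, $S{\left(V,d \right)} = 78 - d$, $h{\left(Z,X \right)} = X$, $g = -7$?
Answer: $150309$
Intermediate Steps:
$W = 1234$ ($W = \left(-7\right) \left(-141\right) + 247 = 987 + 247 = 1234$)
$m = 148494$ ($m = 3 + \left(148578 - 87\right) = 3 + 148491 = 148494$)
$\left(S{\left(180,-503 \right)} + m\right) + W = \left(\left(78 - -503\right) + 148494\right) + 1234 = \left(\left(78 + 503\right) + 148494\right) + 1234 = \left(581 + 148494\right) + 1234 = 149075 + 1234 = 150309$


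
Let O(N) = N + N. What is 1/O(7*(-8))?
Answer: -1/112 ≈ -0.0089286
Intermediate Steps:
O(N) = 2*N
1/O(7*(-8)) = 1/(2*(7*(-8))) = 1/(2*(-56)) = 1/(-112) = -1/112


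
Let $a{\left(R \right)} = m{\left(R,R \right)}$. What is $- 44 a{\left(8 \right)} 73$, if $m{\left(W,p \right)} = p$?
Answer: $-25696$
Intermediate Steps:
$a{\left(R \right)} = R$
$- 44 a{\left(8 \right)} 73 = \left(-44\right) 8 \cdot 73 = \left(-352\right) 73 = -25696$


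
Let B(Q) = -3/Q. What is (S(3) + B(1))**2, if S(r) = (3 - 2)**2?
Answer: 4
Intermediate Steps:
S(r) = 1 (S(r) = 1**2 = 1)
(S(3) + B(1))**2 = (1 - 3/1)**2 = (1 - 3*1)**2 = (1 - 3)**2 = (-2)**2 = 4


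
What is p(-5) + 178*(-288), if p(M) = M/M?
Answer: -51263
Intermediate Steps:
p(M) = 1
p(-5) + 178*(-288) = 1 + 178*(-288) = 1 - 51264 = -51263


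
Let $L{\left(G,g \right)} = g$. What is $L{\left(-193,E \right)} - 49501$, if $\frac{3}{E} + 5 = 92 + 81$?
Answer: $- \frac{2772055}{56} \approx -49501.0$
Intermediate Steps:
$E = \frac{1}{56}$ ($E = \frac{3}{-5 + \left(92 + 81\right)} = \frac{3}{-5 + 173} = \frac{3}{168} = 3 \cdot \frac{1}{168} = \frac{1}{56} \approx 0.017857$)
$L{\left(-193,E \right)} - 49501 = \frac{1}{56} - 49501 = - \frac{2772055}{56}$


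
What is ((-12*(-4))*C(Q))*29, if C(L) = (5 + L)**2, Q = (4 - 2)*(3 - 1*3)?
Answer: 34800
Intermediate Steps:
Q = 0 (Q = 2*(3 - 3) = 2*0 = 0)
((-12*(-4))*C(Q))*29 = ((-12*(-4))*(5 + 0)**2)*29 = (48*5**2)*29 = (48*25)*29 = 1200*29 = 34800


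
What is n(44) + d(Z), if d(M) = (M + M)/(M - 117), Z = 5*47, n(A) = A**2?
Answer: 114459/59 ≈ 1940.0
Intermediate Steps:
Z = 235
d(M) = 2*M/(-117 + M) (d(M) = (2*M)/(-117 + M) = 2*M/(-117 + M))
n(44) + d(Z) = 44**2 + 2*235/(-117 + 235) = 1936 + 2*235/118 = 1936 + 2*235*(1/118) = 1936 + 235/59 = 114459/59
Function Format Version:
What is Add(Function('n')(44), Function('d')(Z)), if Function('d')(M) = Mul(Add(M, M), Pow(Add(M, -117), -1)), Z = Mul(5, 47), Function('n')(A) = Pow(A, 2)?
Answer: Rational(114459, 59) ≈ 1940.0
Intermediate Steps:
Z = 235
Function('d')(M) = Mul(2, M, Pow(Add(-117, M), -1)) (Function('d')(M) = Mul(Mul(2, M), Pow(Add(-117, M), -1)) = Mul(2, M, Pow(Add(-117, M), -1)))
Add(Function('n')(44), Function('d')(Z)) = Add(Pow(44, 2), Mul(2, 235, Pow(Add(-117, 235), -1))) = Add(1936, Mul(2, 235, Pow(118, -1))) = Add(1936, Mul(2, 235, Rational(1, 118))) = Add(1936, Rational(235, 59)) = Rational(114459, 59)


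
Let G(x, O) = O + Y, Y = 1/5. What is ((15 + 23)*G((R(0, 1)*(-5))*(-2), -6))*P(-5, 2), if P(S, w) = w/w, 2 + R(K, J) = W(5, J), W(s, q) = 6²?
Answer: -1102/5 ≈ -220.40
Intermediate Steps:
W(s, q) = 36
R(K, J) = 34 (R(K, J) = -2 + 36 = 34)
P(S, w) = 1
Y = ⅕ ≈ 0.20000
G(x, O) = ⅕ + O (G(x, O) = O + ⅕ = ⅕ + O)
((15 + 23)*G((R(0, 1)*(-5))*(-2), -6))*P(-5, 2) = ((15 + 23)*(⅕ - 6))*1 = (38*(-29/5))*1 = -1102/5*1 = -1102/5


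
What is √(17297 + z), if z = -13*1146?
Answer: √2399 ≈ 48.980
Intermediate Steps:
z = -14898
√(17297 + z) = √(17297 - 14898) = √2399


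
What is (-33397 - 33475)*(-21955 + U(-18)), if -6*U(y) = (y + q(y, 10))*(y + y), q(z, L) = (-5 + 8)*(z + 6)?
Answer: 1489841288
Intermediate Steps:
q(z, L) = 18 + 3*z (q(z, L) = 3*(6 + z) = 18 + 3*z)
U(y) = -y*(18 + 4*y)/3 (U(y) = -(y + (18 + 3*y))*(y + y)/6 = -(18 + 4*y)*2*y/6 = -y*(18 + 4*y)/3)
(-33397 - 33475)*(-21955 + U(-18)) = (-33397 - 33475)*(-21955 - ⅔*(-18)*(9 + 2*(-18))) = -66872*(-21955 - ⅔*(-18)*(9 - 36)) = -66872*(-21955 - ⅔*(-18)*(-27)) = -66872*(-21955 - 324) = -66872*(-22279) = 1489841288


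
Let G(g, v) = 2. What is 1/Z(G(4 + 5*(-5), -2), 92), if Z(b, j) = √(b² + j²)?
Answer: √2117/4234 ≈ 0.010867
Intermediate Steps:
1/Z(G(4 + 5*(-5), -2), 92) = 1/(√(2² + 92²)) = 1/(√(4 + 8464)) = 1/(√8468) = 1/(2*√2117) = √2117/4234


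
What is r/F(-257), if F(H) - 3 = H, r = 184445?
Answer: -184445/254 ≈ -726.16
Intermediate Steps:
F(H) = 3 + H
r/F(-257) = 184445/(3 - 257) = 184445/(-254) = 184445*(-1/254) = -184445/254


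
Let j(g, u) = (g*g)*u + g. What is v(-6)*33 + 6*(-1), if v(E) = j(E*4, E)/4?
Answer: -28716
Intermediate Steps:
j(g, u) = g + u*g² (j(g, u) = g²*u + g = u*g² + g = g + u*g²)
v(E) = E*(1 + 4*E²) (v(E) = ((E*4)*(1 + (E*4)*E))/4 = ((4*E)*(1 + (4*E)*E))*(¼) = ((4*E)*(1 + 4*E²))*(¼) = (4*E*(1 + 4*E²))*(¼) = E*(1 + 4*E²))
v(-6)*33 + 6*(-1) = (-6 + 4*(-6)³)*33 + 6*(-1) = (-6 + 4*(-216))*33 - 6 = (-6 - 864)*33 - 6 = -870*33 - 6 = -28710 - 6 = -28716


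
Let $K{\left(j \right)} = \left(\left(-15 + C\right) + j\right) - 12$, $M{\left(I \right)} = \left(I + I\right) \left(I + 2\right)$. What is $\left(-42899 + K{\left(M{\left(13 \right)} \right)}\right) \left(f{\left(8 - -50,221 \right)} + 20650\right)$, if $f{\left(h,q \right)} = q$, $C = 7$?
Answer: $-887622759$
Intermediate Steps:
$M{\left(I \right)} = 2 I \left(2 + I\right)$
$K{\left(j \right)} = -20 + j$ ($K{\left(j \right)} = \left(\left(-15 + 7\right) + j\right) - 12 = \left(-8 + j\right) - 12 = -20 + j$)
$\left(-42899 + K{\left(M{\left(13 \right)} \right)}\right) \left(f{\left(8 - -50,221 \right)} + 20650\right) = \left(-42899 - \left(20 - 26 \left(2 + 13\right)\right)\right) \left(221 + 20650\right) = \left(-42899 - \left(20 - 390\right)\right) 20871 = \left(-42899 + \left(-20 + 390\right)\right) 20871 = \left(-42899 + 370\right) 20871 = \left(-42529\right) 20871 = -887622759$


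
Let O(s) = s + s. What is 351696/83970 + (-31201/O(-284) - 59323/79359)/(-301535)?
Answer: 53111496439233613/12681303461550360 ≈ 4.1882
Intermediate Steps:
O(s) = 2*s
351696/83970 + (-31201/O(-284) - 59323/79359)/(-301535) = 351696/83970 + (-31201/(2*(-284)) - 59323/79359)/(-301535) = 351696*(1/83970) + (-31201/(-568) - 59323*1/79359)*(-1/301535) = 58616/13995 + (-31201*(-1/568) - 59323/79359)*(-1/301535) = 58616/13995 + (31201/568 - 59323/79359)*(-1/301535) = 58616/13995 + (2442384695/45075912)*(-1/301535) = 58616/13995 - 488476939/2718393024984 = 53111496439233613/12681303461550360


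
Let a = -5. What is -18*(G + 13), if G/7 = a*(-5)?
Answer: -3384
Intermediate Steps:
G = 175 (G = 7*(-5*(-5)) = 7*25 = 175)
-18*(G + 13) = -18*(175 + 13) = -18*188 = -3384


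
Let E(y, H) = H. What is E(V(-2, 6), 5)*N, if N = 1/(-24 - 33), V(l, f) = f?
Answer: -5/57 ≈ -0.087719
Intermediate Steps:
N = -1/57 (N = 1/(-57) = -1/57 ≈ -0.017544)
E(V(-2, 6), 5)*N = 5*(-1/57) = -5/57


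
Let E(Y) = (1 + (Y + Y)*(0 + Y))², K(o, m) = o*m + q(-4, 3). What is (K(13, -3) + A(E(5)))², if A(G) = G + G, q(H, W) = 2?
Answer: 26677225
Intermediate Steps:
K(o, m) = 2 + m*o (K(o, m) = o*m + 2 = m*o + 2 = 2 + m*o)
E(Y) = (1 + 2*Y²)² (E(Y) = (1 + (2*Y)*Y)² = (1 + 2*Y²)²)
A(G) = 2*G
(K(13, -3) + A(E(5)))² = ((2 - 3*13) + 2*(1 + 2*5²)²)² = ((2 - 39) + 2*(1 + 2*25)²)² = (-37 + 2*(1 + 50)²)² = (-37 + 2*51²)² = (-37 + 2*2601)² = (-37 + 5202)² = 5165² = 26677225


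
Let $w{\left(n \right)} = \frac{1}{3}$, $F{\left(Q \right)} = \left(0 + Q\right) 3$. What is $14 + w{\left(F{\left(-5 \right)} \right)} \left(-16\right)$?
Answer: $\frac{26}{3} \approx 8.6667$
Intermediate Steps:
$F{\left(Q \right)} = 3 Q$ ($F{\left(Q \right)} = Q 3 = 3 Q$)
$w{\left(n \right)} = \frac{1}{3}$
$14 + w{\left(F{\left(-5 \right)} \right)} \left(-16\right) = 14 + \frac{1}{3} \left(-16\right) = 14 - \frac{16}{3} = \frac{26}{3}$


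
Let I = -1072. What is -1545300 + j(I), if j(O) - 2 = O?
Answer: -1546370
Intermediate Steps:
j(O) = 2 + O
-1545300 + j(I) = -1545300 + (2 - 1072) = -1545300 - 1070 = -1546370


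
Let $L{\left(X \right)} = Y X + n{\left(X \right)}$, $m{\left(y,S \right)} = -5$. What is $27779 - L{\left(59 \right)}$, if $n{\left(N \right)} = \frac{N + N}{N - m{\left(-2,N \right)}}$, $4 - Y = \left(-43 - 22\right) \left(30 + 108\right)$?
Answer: $- \frac{16054043}{32} \approx -5.0169 \cdot 10^{5}$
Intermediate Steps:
$Y = 8974$ ($Y = 4 - \left(-43 - 22\right) \left(30 + 108\right) = 4 - \left(-65\right) 138 = 4 - -8970 = 4 + 8970 = 8974$)
$n{\left(N \right)} = \frac{2 N}{5 + N}$ ($n{\left(N \right)} = \frac{N + N}{N - -5} = \frac{2 N}{N + 5} = \frac{2 N}{5 + N}$)
$L{\left(X \right)} = 8974 X + \frac{2 X}{5 + X}$
$27779 - L{\left(59 \right)} = 27779 - 2 \cdot 59 \frac{1}{5 + 59} \left(22436 + 4487 \cdot 59\right) = 27779 - 2 \cdot 59 \cdot \frac{1}{64} \left(22436 + 264733\right) = 27779 - 2 \cdot 59 \cdot \frac{1}{64} \cdot 287169 = 27779 - \frac{16942971}{32} = - \frac{16054043}{32}$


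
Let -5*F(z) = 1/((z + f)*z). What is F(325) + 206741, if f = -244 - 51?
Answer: 10078623749/48750 ≈ 2.0674e+5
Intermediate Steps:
f = -295
F(z) = -1/(5*z*(-295 + z)) (F(z) = -1/(5*(z - 295)*z) = -1/(5*(-295 + z)*z) = -1/(5*z*(-295 + z)))
F(325) + 206741 = -⅕/(325*(-295 + 325)) + 206741 = -⅕*1/325/30 + 206741 = -⅕*1/325*1/30 + 206741 = -1/48750 + 206741 = 10078623749/48750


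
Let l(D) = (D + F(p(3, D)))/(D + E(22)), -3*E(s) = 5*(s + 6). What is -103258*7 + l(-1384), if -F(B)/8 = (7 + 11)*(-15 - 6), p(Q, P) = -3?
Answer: -775572068/1073 ≈ -7.2281e+5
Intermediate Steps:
E(s) = -10 - 5*s/3 (E(s) = -5*(s + 6)/3 = -5*(6 + s)/3 = -(30 + 5*s)/3 = -10 - 5*s/3)
F(B) = 3024 (F(B) = -8*(7 + 11)*(-15 - 6) = -144*(-21) = -8*(-378) = 3024)
l(D) = (3024 + D)/(-140/3 + D) (l(D) = (D + 3024)/(D + (-10 - 5/3*22)) = (3024 + D)/(D + (-10 - 110/3)) = (3024 + D)/(D - 140/3) = (3024 + D)/(-140/3 + D))
-103258*7 + l(-1384) = -103258*7 + 3*(3024 - 1384)/(-140 + 3*(-1384)) = -722806 + 3*1640/(-140 - 4152) = -722806 + 3*1640/(-4292) = -722806 + 3*(-1/4292)*1640 = -722806 - 1230/1073 = -775572068/1073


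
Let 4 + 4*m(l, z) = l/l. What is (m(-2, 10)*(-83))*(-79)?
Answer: -19671/4 ≈ -4917.8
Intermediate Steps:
m(l, z) = -¾ (m(l, z) = -1 + (l/l)/4 = -1 + (¼)*1 = -1 + ¼ = -¾)
(m(-2, 10)*(-83))*(-79) = -¾*(-83)*(-79) = (249/4)*(-79) = -19671/4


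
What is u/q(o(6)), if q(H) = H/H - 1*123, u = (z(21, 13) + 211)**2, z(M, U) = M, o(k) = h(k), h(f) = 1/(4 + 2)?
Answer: -26912/61 ≈ -441.18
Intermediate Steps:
h(f) = 1/6
o(k) = 1/6
u = 53824 (u = (21 + 211)**2 = 232**2 = 53824)
q(H) = -122 (q(H) = 1 - 123 = -122)
u/q(o(6)) = 53824/(-122) = 53824*(-1/122) = -26912/61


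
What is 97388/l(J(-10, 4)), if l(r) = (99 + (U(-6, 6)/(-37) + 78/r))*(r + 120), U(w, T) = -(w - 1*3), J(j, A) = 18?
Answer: 1801678/263189 ≈ 6.8456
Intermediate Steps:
U(w, T) = 3 - w (U(w, T) = -(w - 3) = -(-3 + w) = 3 - w)
l(r) = (120 + r)*(3654/37 + 78/r) (l(r) = (99 + ((3 - 1*(-6))/(-37) + 78/r))*(r + 120) = (99 + ((3 + 6)*(-1/37) + 78/r))*(120 + r) = (99 + (9*(-1/37) + 78/r))*(120 + r) = (99 + (-9/37 + 78/r))*(120 + r) = (3654/37 + 78/r)*(120 + r) = (120 + r)*(3654/37 + 78/r))
97388/l(J(-10, 4)) = 97388/(441366/37 + 9360/18 + (3654/37)*18) = 97388/(441366/37 + 9360*(1/18) + 65772/37) = 97388/(441366/37 + 520 + 65772/37) = 97388/(526378/37) = 97388*(37/526378) = 1801678/263189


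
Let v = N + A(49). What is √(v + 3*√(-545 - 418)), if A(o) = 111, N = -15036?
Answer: √(-14925 + 9*I*√107) ≈ 0.381 + 122.17*I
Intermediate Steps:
v = -14925 (v = -15036 + 111 = -14925)
√(v + 3*√(-545 - 418)) = √(-14925 + 3*√(-545 - 418)) = √(-14925 + 3*√(-963)) = √(-14925 + 3*(3*I*√107)) = √(-14925 + 9*I*√107)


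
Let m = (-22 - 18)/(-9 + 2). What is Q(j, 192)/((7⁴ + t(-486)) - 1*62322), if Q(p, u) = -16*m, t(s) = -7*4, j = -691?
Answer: 640/419643 ≈ 0.0015251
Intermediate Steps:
t(s) = -28
m = 40/7 (m = -40/(-7) = -40*(-⅐) = 40/7 ≈ 5.7143)
Q(p, u) = -640/7 (Q(p, u) = -16*40/7 = -640/7)
Q(j, 192)/((7⁴ + t(-486)) - 1*62322) = -640/(7*((7⁴ - 28) - 1*62322)) = -640/(7*((2401 - 28) - 62322)) = -640/(7*(2373 - 62322)) = -640/7/(-59949) = -640/7*(-1/59949) = 640/419643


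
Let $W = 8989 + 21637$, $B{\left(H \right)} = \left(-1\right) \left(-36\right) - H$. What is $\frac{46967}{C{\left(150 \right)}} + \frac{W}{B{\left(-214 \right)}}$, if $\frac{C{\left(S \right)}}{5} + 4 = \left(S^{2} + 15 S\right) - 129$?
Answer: $\frac{378134296}{3077125} \approx 122.89$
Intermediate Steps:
$B{\left(H \right)} = 36 - H$
$W = 30626$
$C{\left(S \right)} = -665 + 5 S^{2} + 75 S$ ($C{\left(S \right)} = -20 + 5 \left(\left(S^{2} + 15 S\right) - 129\right) = -20 + 5 \left(-129 + S^{2} + 15 S\right) = -20 + \left(-645 + 5 S^{2} + 75 S\right) = -665 + 5 S^{2} + 75 S$)
$\frac{46967}{C{\left(150 \right)}} + \frac{W}{B{\left(-214 \right)}} = \frac{46967}{-665 + 5 \cdot 150^{2} + 75 \cdot 150} + \frac{30626}{36 - -214} = \frac{46967}{-665 + 5 \cdot 22500 + 11250} + \frac{30626}{36 + 214} = \frac{46967}{-665 + 112500 + 11250} + \frac{30626}{250} = \frac{46967}{123085} + 30626 \cdot \frac{1}{250} = 46967 \cdot \frac{1}{123085} + \frac{15313}{125} = \frac{46967}{123085} + \frac{15313}{125} = \frac{378134296}{3077125}$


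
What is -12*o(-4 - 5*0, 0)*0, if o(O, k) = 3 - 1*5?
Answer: 0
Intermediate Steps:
o(O, k) = -2 (o(O, k) = 3 - 5 = -2)
-12*o(-4 - 5*0, 0)*0 = -12*(-2)*0 = 24*0 = 0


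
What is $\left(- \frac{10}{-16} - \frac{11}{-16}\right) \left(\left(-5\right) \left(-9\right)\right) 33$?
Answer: $\frac{31185}{16} \approx 1949.1$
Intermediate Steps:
$\left(- \frac{10}{-16} - \frac{11}{-16}\right) \left(\left(-5\right) \left(-9\right)\right) 33 = \left(\left(-10\right) \left(- \frac{1}{16}\right) - - \frac{11}{16}\right) 45 \cdot 33 = \left(\frac{5}{8} + \frac{11}{16}\right) 45 \cdot 33 = \frac{21}{16} \cdot 45 \cdot 33 = \frac{945}{16} \cdot 33 = \frac{31185}{16}$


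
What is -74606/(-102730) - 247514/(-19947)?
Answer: 13457639551/1024577655 ≈ 13.135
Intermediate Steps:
-74606/(-102730) - 247514/(-19947) = -74606*(-1/102730) - 247514*(-1/19947) = 37303/51365 + 247514/19947 = 13457639551/1024577655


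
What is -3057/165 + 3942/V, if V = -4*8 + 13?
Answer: -236171/1045 ≈ -226.00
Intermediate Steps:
V = -19 (V = -32 + 13 = -19)
-3057/165 + 3942/V = -3057/165 + 3942/(-19) = -3057*1/165 + 3942*(-1/19) = -1019/55 - 3942/19 = -236171/1045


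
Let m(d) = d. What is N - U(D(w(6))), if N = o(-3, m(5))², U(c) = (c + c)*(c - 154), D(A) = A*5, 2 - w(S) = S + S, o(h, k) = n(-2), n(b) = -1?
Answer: -20399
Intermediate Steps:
o(h, k) = -1
w(S) = 2 - 2*S (w(S) = 2 - (S + S) = 2 - 2*S)
D(A) = 5*A
U(c) = 2*c*(-154 + c) (U(c) = (2*c)*(-154 + c) = 2*c*(-154 + c))
N = 1 (N = (-1)² = 1)
N - U(D(w(6))) = 1 - 2*5*(2 - 2*6)*(-154 + 5*(2 - 2*6)) = 1 - 2*5*(2 - 12)*(-154 + 5*(2 - 12)) = 1 - 2*5*(-10)*(-154 + 5*(-10)) = 1 - 2*(-50)*(-154 - 50) = 1 - 2*(-50)*(-204) = 1 - 1*20400 = 1 - 20400 = -20399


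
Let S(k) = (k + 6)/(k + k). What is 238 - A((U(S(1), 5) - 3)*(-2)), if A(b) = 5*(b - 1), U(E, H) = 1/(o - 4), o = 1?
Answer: 629/3 ≈ 209.67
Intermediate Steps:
S(k) = (6 + k)/(2*k) (S(k) = (6 + k)/((2*k)) = (6 + k)*(1/(2*k)) = (6 + k)/(2*k))
U(E, H) = -⅓ (U(E, H) = 1/(1 - 4) = 1/(-3) = -⅓)
A(b) = -5 + 5*b (A(b) = 5*(-1 + b) = -5 + 5*b)
238 - A((U(S(1), 5) - 3)*(-2)) = 238 - (-5 + 5*((-⅓ - 3)*(-2))) = 238 - (-5 + 5*(-10/3*(-2))) = 238 - (-5 + 5*(20/3)) = 238 - (-5 + 100/3) = 238 - 1*85/3 = 238 - 85/3 = 629/3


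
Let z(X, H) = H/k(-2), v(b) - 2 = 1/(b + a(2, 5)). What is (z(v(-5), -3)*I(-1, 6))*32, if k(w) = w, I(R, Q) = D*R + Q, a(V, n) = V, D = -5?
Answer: 528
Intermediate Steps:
I(R, Q) = Q - 5*R (I(R, Q) = -5*R + Q = Q - 5*R)
v(b) = 2 + 1/(2 + b) (v(b) = 2 + 1/(b + 2) = 2 + 1/(2 + b))
z(X, H) = -H/2 (z(X, H) = H/(-2) = H*(-½) = -H/2)
(z(v(-5), -3)*I(-1, 6))*32 = ((-½*(-3))*(6 - 5*(-1)))*32 = (3*(6 + 5)/2)*32 = ((3/2)*11)*32 = (33/2)*32 = 528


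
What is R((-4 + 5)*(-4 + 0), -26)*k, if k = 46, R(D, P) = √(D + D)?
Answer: 92*I*√2 ≈ 130.11*I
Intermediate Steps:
R(D, P) = √2*√D (R(D, P) = √(2*D) = √2*√D)
R((-4 + 5)*(-4 + 0), -26)*k = (√2*√((-4 + 5)*(-4 + 0)))*46 = (√2*√(1*(-4)))*46 = (√2*√(-4))*46 = (√2*(2*I))*46 = (2*I*√2)*46 = 92*I*√2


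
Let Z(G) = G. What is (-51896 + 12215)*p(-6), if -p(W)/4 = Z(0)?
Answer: 0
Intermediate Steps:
p(W) = 0 (p(W) = -4*0 = 0)
(-51896 + 12215)*p(-6) = (-51896 + 12215)*0 = -39681*0 = 0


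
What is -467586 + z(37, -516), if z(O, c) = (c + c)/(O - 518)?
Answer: -224907834/481 ≈ -4.6758e+5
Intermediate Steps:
z(O, c) = 2*c/(-518 + O) (z(O, c) = (2*c)/(-518 + O) = 2*c/(-518 + O))
-467586 + z(37, -516) = -467586 + 2*(-516)/(-518 + 37) = -467586 + 2*(-516)/(-481) = -467586 + 2*(-516)*(-1/481) = -467586 + 1032/481 = -224907834/481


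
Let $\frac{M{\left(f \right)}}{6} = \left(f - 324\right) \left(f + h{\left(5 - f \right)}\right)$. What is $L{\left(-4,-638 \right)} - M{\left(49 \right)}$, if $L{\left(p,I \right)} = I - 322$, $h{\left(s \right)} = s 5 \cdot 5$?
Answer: $-1735110$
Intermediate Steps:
$h{\left(s \right)} = 25 s$ ($h{\left(s \right)} = 5 s 5 = 25 s$)
$M{\left(f \right)} = 6 \left(-324 + f\right) \left(125 - 24 f\right)$ ($M{\left(f \right)} = 6 \left(f - 324\right) \left(f + 25 \left(5 - f\right)\right) = 6 \left(-324 + f\right) \left(f - \left(-125 + 25 f\right)\right) = 6 \left(-324 + f\right) \left(125 - 24 f\right)$)
$L{\left(p,I \right)} = -322 + I$
$L{\left(-4,-638 \right)} - M{\left(49 \right)} = \left(-322 - 638\right) - \left(-243000 - 144 \cdot 49^{2} + 47406 \cdot 49\right) = -960 - \left(-243000 - 345744 + 2322894\right) = -960 - 1734150 = -1735110$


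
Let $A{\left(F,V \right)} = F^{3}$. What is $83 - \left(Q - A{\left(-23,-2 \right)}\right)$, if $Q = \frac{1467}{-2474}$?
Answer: $- \frac{29894349}{2474} \approx -12083.0$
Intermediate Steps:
$Q = - \frac{1467}{2474}$ ($Q = 1467 \left(- \frac{1}{2474}\right) = - \frac{1467}{2474} \approx -0.59297$)
$83 - \left(Q - A{\left(-23,-2 \right)}\right) = 83 - \left(- \frac{1467}{2474} - \left(-23\right)^{3}\right) = 83 - \left(- \frac{1467}{2474} - -12167\right) = 83 - \left(- \frac{1467}{2474} + 12167\right) = 83 - \frac{30099691}{2474} = - \frac{29894349}{2474}$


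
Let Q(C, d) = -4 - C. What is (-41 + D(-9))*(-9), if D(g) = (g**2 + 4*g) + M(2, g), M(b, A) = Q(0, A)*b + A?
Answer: 117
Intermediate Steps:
M(b, A) = A - 4*b (M(b, A) = (-4 - 1*0)*b + A = (-4 + 0)*b + A = -4*b + A = A - 4*b)
D(g) = -8 + g**2 + 5*g (D(g) = (g**2 + 4*g) + (g - 4*2) = (g**2 + 4*g) + (g - 8) = (g**2 + 4*g) + (-8 + g) = -8 + g**2 + 5*g)
(-41 + D(-9))*(-9) = (-41 + (-8 + (-9)**2 + 5*(-9)))*(-9) = (-41 + (-8 + 81 - 45))*(-9) = (-41 + 28)*(-9) = -13*(-9) = 117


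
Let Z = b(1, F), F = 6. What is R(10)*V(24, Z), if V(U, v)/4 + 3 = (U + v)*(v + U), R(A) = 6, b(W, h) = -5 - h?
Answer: 3984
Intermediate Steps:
Z = -11 (Z = -5 - 1*6 = -5 - 6 = -11)
V(U, v) = -12 + 4*(U + v)**2 (V(U, v) = -12 + 4*((U + v)*(v + U)) = -12 + 4*((U + v)*(U + v)) = -12 + 4*(U + v)**2)
R(10)*V(24, Z) = 6*(-12 + 4*(24 - 11)**2) = 6*(-12 + 4*13**2) = 6*(-12 + 4*169) = 6*(-12 + 676) = 6*664 = 3984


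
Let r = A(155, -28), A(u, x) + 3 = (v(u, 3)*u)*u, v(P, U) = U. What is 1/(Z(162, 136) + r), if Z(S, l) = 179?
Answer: 1/72251 ≈ 1.3841e-5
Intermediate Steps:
A(u, x) = -3 + 3*u**2 (A(u, x) = -3 + (3*u)*u = -3 + 3*u**2)
r = 72072 (r = -3 + 3*155**2 = -3 + 3*24025 = -3 + 72075 = 72072)
1/(Z(162, 136) + r) = 1/(179 + 72072) = 1/72251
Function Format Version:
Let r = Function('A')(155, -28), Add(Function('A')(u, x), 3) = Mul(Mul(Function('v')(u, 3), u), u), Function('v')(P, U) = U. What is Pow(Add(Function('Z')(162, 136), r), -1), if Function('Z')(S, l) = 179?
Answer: Rational(1, 72251) ≈ 1.3841e-5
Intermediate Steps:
Function('A')(u, x) = Add(-3, Mul(3, Pow(u, 2))) (Function('A')(u, x) = Add(-3, Mul(Mul(3, u), u)) = Add(-3, Mul(3, Pow(u, 2))))
r = 72072 (r = Add(-3, Mul(3, Pow(155, 2))) = Add(-3, Mul(3, 24025)) = Add(-3, 72075) = 72072)
Pow(Add(Function('Z')(162, 136), r), -1) = Pow(Add(179, 72072), -1) = Pow(72251, -1) = Rational(1, 72251)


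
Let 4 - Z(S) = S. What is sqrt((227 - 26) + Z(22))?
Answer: sqrt(183) ≈ 13.528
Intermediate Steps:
Z(S) = 4 - S
sqrt((227 - 26) + Z(22)) = sqrt((227 - 26) + (4 - 1*22)) = sqrt(201 + (4 - 22)) = sqrt(201 - 18) = sqrt(183)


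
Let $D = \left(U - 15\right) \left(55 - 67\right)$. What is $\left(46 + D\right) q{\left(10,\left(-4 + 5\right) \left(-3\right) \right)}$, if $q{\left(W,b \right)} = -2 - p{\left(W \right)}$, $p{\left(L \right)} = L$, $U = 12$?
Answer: $-984$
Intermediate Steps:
$q{\left(W,b \right)} = -2 - W$
$D = 36$ ($D = \left(12 - 15\right) \left(55 - 67\right) = \left(-3\right) \left(-12\right) = 36$)
$\left(46 + D\right) q{\left(10,\left(-4 + 5\right) \left(-3\right) \right)} = \left(46 + 36\right) \left(-2 - 10\right) = 82 \left(-2 - 10\right) = 82 \left(-12\right) = -984$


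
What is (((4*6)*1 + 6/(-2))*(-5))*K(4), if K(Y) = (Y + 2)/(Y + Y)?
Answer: -315/4 ≈ -78.750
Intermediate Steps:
K(Y) = (2 + Y)/(2*Y) (K(Y) = (2 + Y)/((2*Y)) = (2 + Y)*(1/(2*Y)) = (2 + Y)/(2*Y))
(((4*6)*1 + 6/(-2))*(-5))*K(4) = (((4*6)*1 + 6/(-2))*(-5))*((½)*(2 + 4)/4) = ((24*1 + 6*(-½))*(-5))*((½)*(¼)*6) = ((24 - 3)*(-5))*(¾) = (21*(-5))*(¾) = -105*¾ = -315/4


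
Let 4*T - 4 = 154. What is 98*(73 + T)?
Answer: 11025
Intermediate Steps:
T = 79/2 (T = 1 + (¼)*154 = 1 + 77/2 = 79/2 ≈ 39.500)
98*(73 + T) = 98*(73 + 79/2) = 98*(225/2) = 11025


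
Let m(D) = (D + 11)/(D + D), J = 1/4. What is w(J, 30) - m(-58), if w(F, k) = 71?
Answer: 8189/116 ≈ 70.595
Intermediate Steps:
J = ¼ ≈ 0.25000
m(D) = (11 + D)/(2*D) (m(D) = (11 + D)/((2*D)) = (11 + D)*(1/(2*D)) = (11 + D)/(2*D))
w(J, 30) - m(-58) = 71 - (11 - 58)/(2*(-58)) = 71 - (-1)*(-47)/(2*58) = 71 - 1*47/116 = 71 - 47/116 = 8189/116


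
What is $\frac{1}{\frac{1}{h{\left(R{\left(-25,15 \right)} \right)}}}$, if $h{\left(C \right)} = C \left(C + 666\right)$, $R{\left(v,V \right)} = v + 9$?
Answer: $-10400$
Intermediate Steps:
$R{\left(v,V \right)} = 9 + v$
$h{\left(C \right)} = C \left(666 + C\right)$
$\frac{1}{\frac{1}{h{\left(R{\left(-25,15 \right)} \right)}}} = \frac{1}{\frac{1}{\left(9 - 25\right) \left(666 + \left(9 - 25\right)\right)}} = \frac{1}{\frac{1}{\left(-16\right) \left(666 - 16\right)}} = \frac{1}{\frac{1}{\left(-16\right) 650}} = \frac{1}{\frac{1}{-10400}} = \frac{1}{- \frac{1}{10400}} = -10400$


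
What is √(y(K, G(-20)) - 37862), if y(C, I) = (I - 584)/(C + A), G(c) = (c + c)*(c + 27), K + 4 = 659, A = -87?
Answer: I*√190870010/71 ≈ 194.59*I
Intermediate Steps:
K = 655 (K = -4 + 659 = 655)
G(c) = 2*c*(27 + c) (G(c) = (2*c)*(27 + c) = 2*c*(27 + c))
y(C, I) = (-584 + I)/(-87 + C) (y(C, I) = (I - 584)/(C - 87) = (-584 + I)/(-87 + C))
√(y(K, G(-20)) - 37862) = √((-584 + 2*(-20)*(27 - 20))/(-87 + 655) - 37862) = √((-584 + 2*(-20)*7)/568 - 37862) = √((-584 - 280)/568 - 37862) = √((1/568)*(-864) - 37862) = √(-108/71 - 37862) = √(-2688310/71) = I*√190870010/71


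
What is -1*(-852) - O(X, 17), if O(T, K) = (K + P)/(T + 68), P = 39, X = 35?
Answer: 87700/103 ≈ 851.46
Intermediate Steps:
O(T, K) = (39 + K)/(68 + T) (O(T, K) = (K + 39)/(T + 68) = (39 + K)/(68 + T))
-1*(-852) - O(X, 17) = -1*(-852) - (39 + 17)/(68 + 35) = 852 - 56/103 = 87700/103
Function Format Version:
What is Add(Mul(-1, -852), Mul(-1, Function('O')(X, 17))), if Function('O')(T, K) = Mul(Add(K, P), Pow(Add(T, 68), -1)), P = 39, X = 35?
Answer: Rational(87700, 103) ≈ 851.46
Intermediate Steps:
Function('O')(T, K) = Mul(Pow(Add(68, T), -1), Add(39, K)) (Function('O')(T, K) = Mul(Add(K, 39), Pow(Add(T, 68), -1)) = Mul(Add(39, K), Pow(Add(68, T), -1)) = Mul(Pow(Add(68, T), -1), Add(39, K)))
Add(Mul(-1, -852), Mul(-1, Function('O')(X, 17))) = Add(Mul(-1, -852), Mul(-1, Mul(Pow(Add(68, 35), -1), Add(39, 17)))) = Add(852, Mul(-1, Mul(Pow(103, -1), 56))) = Add(852, Mul(-1, Mul(Rational(1, 103), 56))) = Add(852, Mul(-1, Rational(56, 103))) = Add(852, Rational(-56, 103)) = Rational(87700, 103)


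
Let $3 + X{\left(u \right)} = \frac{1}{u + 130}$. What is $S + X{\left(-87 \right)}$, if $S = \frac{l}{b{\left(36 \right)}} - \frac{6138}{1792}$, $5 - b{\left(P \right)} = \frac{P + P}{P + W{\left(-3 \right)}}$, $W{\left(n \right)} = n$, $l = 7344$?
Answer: $\frac{3104799647}{1194368} \approx 2599.5$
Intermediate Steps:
$X{\left(u \right)} = -3 + \frac{1}{130 + u}$ ($X{\left(u \right)} = -3 + \frac{1}{u + 130} = -3 + \frac{1}{130 + u}$)
$b{\left(P \right)} = 5 - \frac{2 P}{-3 + P}$ ($b{\left(P \right)} = 5 - \frac{P + P}{P - 3} = 5 - \frac{2 P}{-3 + P}$)
$S = \frac{72287325}{27776}$ ($S = \frac{7344}{3 \frac{1}{-3 + 36} \left(-5 + 36\right)} - \frac{6138}{1792} = \frac{7344}{3 \cdot \frac{1}{33} \cdot 31} - \frac{3069}{896} = \frac{7344}{\frac{31}{11}} - \frac{3069}{896} = 7344 \cdot \frac{11}{31} - \frac{3069}{896} = \frac{80784}{31} - \frac{3069}{896} = \frac{72287325}{27776} \approx 2602.5$)
$S + X{\left(-87 \right)} = \frac{72287325}{27776} + \frac{-389 - -261}{130 - 87} = \frac{72287325}{27776} + \frac{-389 + 261}{43} = \frac{72287325}{27776} + \frac{1}{43} \left(-128\right) = \frac{72287325}{27776} - \frac{128}{43} = \frac{3104799647}{1194368}$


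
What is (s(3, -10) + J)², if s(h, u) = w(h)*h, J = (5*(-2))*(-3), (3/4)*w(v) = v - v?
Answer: 900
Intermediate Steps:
w(v) = 0 (w(v) = 4*(v - v)/3 = (4/3)*0 = 0)
J = 30 (J = -10*(-3) = 30)
s(h, u) = 0 (s(h, u) = 0*h = 0)
(s(3, -10) + J)² = (0 + 30)² = 30² = 900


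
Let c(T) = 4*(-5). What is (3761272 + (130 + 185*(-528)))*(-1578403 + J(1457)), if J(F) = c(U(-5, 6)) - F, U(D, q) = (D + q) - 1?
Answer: -5788241113360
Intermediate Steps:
U(D, q) = -1 + D + q
c(T) = -20
J(F) = -20 - F
(3761272 + (130 + 185*(-528)))*(-1578403 + J(1457)) = (3761272 + (130 + 185*(-528)))*(-1578403 + (-20 - 1*1457)) = (3761272 + (130 - 97680))*(-1578403 + (-20 - 1457)) = (3761272 - 97550)*(-1578403 - 1477) = 3663722*(-1579880) = -5788241113360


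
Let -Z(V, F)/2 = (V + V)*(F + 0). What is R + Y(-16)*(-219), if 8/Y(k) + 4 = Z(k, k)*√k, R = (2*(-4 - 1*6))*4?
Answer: -83885722/1048577 - 448512*I/1048577 ≈ -80.0 - 0.42773*I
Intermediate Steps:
Z(V, F) = -4*F*V (Z(V, F) = -2*(V + V)*(F + 0) = -2*2*V*F = -4*F*V)
R = -80 (R = (2*(-4 - 6))*4 = (2*(-10))*4 = -20*4 = -80)
Y(k) = 8/(-4 - 4*k^(5/2)) (Y(k) = 8/(-4 + (-4*k*k)*√k) = 8/(-4 + (-4*k²)*√k) = 8/(-4 - 4*k^(5/2)))
R + Y(-16)*(-219) = -80 + (2/(-1 - (-16)^(5/2)))*(-219) = -80 + (2/(-1 - 1024*I))*(-219) = -80 + (2*((-1 + 1024*I)/1048577))*(-219) = -80 + (2*(-1 + 1024*I)/1048577)*(-219) = -80 - 438*(-1 + 1024*I)/1048577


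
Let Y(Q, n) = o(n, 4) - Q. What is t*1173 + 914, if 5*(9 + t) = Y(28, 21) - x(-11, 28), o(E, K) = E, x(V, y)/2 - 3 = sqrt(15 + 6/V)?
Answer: -63464/5 - 2346*sqrt(1749)/55 ≈ -14477.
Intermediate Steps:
x(V, y) = 6 + 2*sqrt(15 + 6/V)
Y(Q, n) = n - Q
t = -58/5 - 2*sqrt(1749)/55 (t = -9 + ((21 - 1*28) - (6 + 2*sqrt(15 + 6/(-11))))/5 = -9 + ((21 - 28) - (6 + 2*sqrt(15 + 6*(-1/11))))/5 = -9 + (-7 - (6 + 2*sqrt(15 - 6/11)))/5 = -9 + (-7 - (6 + 2*sqrt(159/11)))/5 = -9 + (-7 - (6 + 2*(sqrt(1749)/11)))/5 = -9 + (-7 - (6 + 2*sqrt(1749)/11))/5 = -9 + (-7 + (-6 - 2*sqrt(1749)/11))/5 = -9 + (-13 - 2*sqrt(1749)/11)/5 = -9 + (-13/5 - 2*sqrt(1749)/55) = -58/5 - 2*sqrt(1749)/55 ≈ -13.121)
t*1173 + 914 = (-58/5 - 2*sqrt(1749)/55)*1173 + 914 = (-68034/5 - 2346*sqrt(1749)/55) + 914 = -63464/5 - 2346*sqrt(1749)/55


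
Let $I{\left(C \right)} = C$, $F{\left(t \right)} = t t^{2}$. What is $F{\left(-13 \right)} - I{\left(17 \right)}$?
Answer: $-2214$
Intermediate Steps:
$F{\left(t \right)} = t^{3}$
$F{\left(-13 \right)} - I{\left(17 \right)} = \left(-13\right)^{3} - 17 = -2197 - 17 = -2214$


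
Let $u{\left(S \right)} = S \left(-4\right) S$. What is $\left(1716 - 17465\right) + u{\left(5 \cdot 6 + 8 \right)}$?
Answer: $-21525$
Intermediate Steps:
$u{\left(S \right)} = - 4 S^{2}$ ($u{\left(S \right)} = - 4 S S = - 4 S^{2}$)
$\left(1716 - 17465\right) + u{\left(5 \cdot 6 + 8 \right)} = \left(1716 - 17465\right) - 4 \left(5 \cdot 6 + 8\right)^{2} = -15749 - 4 \left(30 + 8\right)^{2} = -15749 - 4 \cdot 38^{2} = -15749 - 5776 = -21525$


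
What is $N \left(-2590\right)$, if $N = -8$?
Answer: $20720$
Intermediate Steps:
$N \left(-2590\right) = \left(-8\right) \left(-2590\right) = 20720$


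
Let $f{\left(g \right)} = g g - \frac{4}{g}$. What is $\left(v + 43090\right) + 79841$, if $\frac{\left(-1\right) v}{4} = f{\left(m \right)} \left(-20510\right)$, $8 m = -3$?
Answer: $\frac{24229469}{24} \approx 1.0096 \cdot 10^{6}$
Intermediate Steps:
$m = - \frac{3}{8}$ ($m = \frac{1}{8} \left(-3\right) = - \frac{3}{8} \approx -0.375$)
$f{\left(g \right)} = g^{2} - \frac{4}{g}$
$v = \frac{21279125}{24}$ ($v = - 4 \frac{-4 + \left(- \frac{3}{8}\right)^{3}}{- \frac{3}{8}} \left(-20510\right) = - 4 - \frac{8 \left(-4 - \frac{27}{512}\right)}{3} \left(-20510\right) = - 4 \left(- \frac{8}{3}\right) \left(- \frac{2075}{512}\right) \left(-20510\right) = - 4 \cdot \frac{2075}{192} \left(-20510\right) = \left(-4\right) \left(- \frac{21279125}{96}\right) = \frac{21279125}{24} \approx 8.8663 \cdot 10^{5}$)
$\left(v + 43090\right) + 79841 = \left(\frac{21279125}{24} + 43090\right) + 79841 = \frac{22313285}{24} + 79841 = \frac{24229469}{24}$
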